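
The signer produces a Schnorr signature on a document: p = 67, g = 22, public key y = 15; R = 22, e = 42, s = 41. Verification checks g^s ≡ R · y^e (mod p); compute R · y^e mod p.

15^42 mod 67 = 14
R · y^e ≡ 22·14 = 308 ≡ 40 (mod 67)

40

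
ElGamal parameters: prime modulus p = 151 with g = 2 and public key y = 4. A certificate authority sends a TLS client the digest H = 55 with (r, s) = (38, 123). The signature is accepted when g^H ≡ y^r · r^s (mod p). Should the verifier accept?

accept

Left side g^H mod p:
2^2 = 4
2^4 ≡ 4^2 = 16
2^8 ≡ 16^2 = 256 ≡ 105
2^16 ≡ 105^2 = 11025 ≡ 2
2^32 ≡ 2^2 = 4
55 = 32 + 16 + 4 + 2 + 1, so 2^55 ≡ 4·2·16·4·2 ≡ 118 (mod 151)
Right side y^r · r^s mod p:
4^2 = 16
4^4 ≡ 16^2 = 256 ≡ 105
4^8 ≡ 105^2 = 11025 ≡ 2
4^16 ≡ 2^2 = 4
4^32 ≡ 4^2 = 16
38 = 32 + 4 + 2, so 4^38 ≡ 16·105·16 ≡ 2 (mod 151)
38^2 = 1444 ≡ 85
38^4 ≡ 85^2 = 7225 ≡ 128
38^8 ≡ 128^2 = 16384 ≡ 76
38^16 ≡ 76^2 = 5776 ≡ 38
38^32 ≡ 38^2 = 1444 ≡ 85
38^64 ≡ 85^2 = 7225 ≡ 128
123 = 64 + 32 + 16 + 8 + 2 + 1, so 38^123 ≡ 128·85·38·76·85·38 ≡ 59 (mod 151)
2·59 = 118 ≡ 118 (mod 151)
118 ≡ 118 (mod 151), so the signature is genuine.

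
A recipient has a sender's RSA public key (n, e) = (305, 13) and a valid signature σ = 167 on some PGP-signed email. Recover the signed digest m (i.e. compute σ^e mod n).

127

σ^13 mod 305 = 127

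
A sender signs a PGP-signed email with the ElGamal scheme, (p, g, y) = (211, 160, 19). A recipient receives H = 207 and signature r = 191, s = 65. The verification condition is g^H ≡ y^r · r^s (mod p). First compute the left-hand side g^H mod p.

90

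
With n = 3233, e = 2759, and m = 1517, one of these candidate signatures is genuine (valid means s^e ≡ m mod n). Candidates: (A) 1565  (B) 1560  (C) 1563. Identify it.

Candidate A: Squares mod 3233: 1565^1≡1565, 1565^2≡1844, 1565^4≡2453, 1565^8≡596, 1565^16≡2819, 1565^32≡47, 1565^64≡2209, 1565^128≡1084, 1565^256≡1477, 1565^512≡2487, 1565^1024≡440, 1565^2048≡2853; 2759 = 2048 + 512 + 128 + 64 + 4 + 2 + 1, so 1565^2759 ≡ 2853·2487·1084·2209·2453·1844·1565 ≡ 2713 (mod 3233)
Candidate B: Squares mod 3233: 1560^1≡1560, 1560^2≡2384, 1560^4≡3075, 1560^8≡2333, 1560^16≡1750, 1560^32≡849, 1560^64≡3075, 1560^128≡2333, 1560^256≡1750, 1560^512≡849, 1560^1024≡3075, 1560^2048≡2333; 2759 = 2048 + 512 + 128 + 64 + 4 + 2 + 1, so 1560^2759 ≡ 2333·849·2333·3075·3075·2384·1560 ≡ 2203 (mod 3233)
Candidate C: Squares mod 3233: 1563^1≡1563, 1563^2≡2054, 1563^4≡3084, 1563^8≡2803, 1563^16≡619, 1563^32≡1667, 1563^64≡1742, 1563^128≡2010, 1563^256≡2083, 1563^512≡203, 1563^1024≡2413, 1563^2048≡3169; 2759 = 2048 + 512 + 128 + 64 + 4 + 2 + 1, so 1563^2759 ≡ 3169·203·2010·1742·3084·2054·1563 ≡ 1517 (mod 3233)
  → matches m = 1517

C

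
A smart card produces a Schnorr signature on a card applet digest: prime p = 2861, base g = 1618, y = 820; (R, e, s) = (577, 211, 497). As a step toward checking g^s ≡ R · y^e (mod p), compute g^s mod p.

2748

1618^2 = 2617924 ≡ 109
1618^4 ≡ 109^2 = 11881 ≡ 437
1618^8 ≡ 437^2 = 190969 ≡ 2143
1618^16 ≡ 2143^2 = 4592449 ≡ 544
1618^32 ≡ 544^2 = 295936 ≡ 1253
1618^64 ≡ 1253^2 = 1570009 ≡ 2181
1618^128 ≡ 2181^2 = 4756761 ≡ 1779
1618^256 ≡ 1779^2 = 3164841 ≡ 575
497 = 256 + 128 + 64 + 32 + 16 + 1, so 1618^497 ≡ 575·1779·2181·1253·544·1618 ≡ 2748 (mod 2861)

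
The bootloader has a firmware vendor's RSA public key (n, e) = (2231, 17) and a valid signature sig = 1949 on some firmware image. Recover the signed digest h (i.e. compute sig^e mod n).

218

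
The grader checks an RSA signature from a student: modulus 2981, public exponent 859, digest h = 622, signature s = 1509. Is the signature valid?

Squares mod 2981: s^1≡1509, s^2≡2578, s^4≡1435, s^8≡2335, s^16≡2957, s^32≡576, s^64≡885, s^128≡2203, s^256≡141, s^512≡1995
859 = 512 + 256 + 64 + 16 + 8 + 2 + 1, so s^859 ≡ 1995·141·885·2957·2335·2578·1509 ≡ 622 (mod 2981)
s^859 mod 2981 = 622 matches h.

valid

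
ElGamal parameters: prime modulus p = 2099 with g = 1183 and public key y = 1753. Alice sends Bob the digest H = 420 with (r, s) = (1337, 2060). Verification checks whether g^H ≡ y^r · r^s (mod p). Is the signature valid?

Left side g^H mod p:
1183^2 = 1399489 ≡ 1555
1183^4 ≡ 1555^2 = 2418025 ≡ 2076
1183^8 ≡ 2076^2 = 4309776 ≡ 529
1183^16 ≡ 529^2 = 279841 ≡ 674
1183^32 ≡ 674^2 = 454276 ≡ 892
1183^64 ≡ 892^2 = 795664 ≡ 143
1183^128 ≡ 143^2 = 20449 ≡ 1558
1183^256 ≡ 1558^2 = 2427364 ≡ 920
420 = 256 + 128 + 32 + 4, so 1183^420 ≡ 920·1558·892·2076 ≡ 2023 (mod 2099)
Right side y^r · r^s mod p:
1753^2 = 3073009 ≡ 73
1753^4 ≡ 73^2 = 5329 ≡ 1131
1753^8 ≡ 1131^2 = 1279161 ≡ 870
1753^16 ≡ 870^2 = 756900 ≡ 1260
1753^32 ≡ 1260^2 = 1587600 ≡ 756
1753^64 ≡ 756^2 = 571536 ≡ 608
1753^128 ≡ 608^2 = 369664 ≡ 240
1753^256 ≡ 240^2 = 57600 ≡ 927
1753^512 ≡ 927^2 = 859329 ≡ 838
1753^1024 ≡ 838^2 = 702244 ≡ 1178
1337 = 1024 + 256 + 32 + 16 + 8 + 1, so 1753^1337 ≡ 1178·927·756·1260·870·1753 ≡ 1845 (mod 2099)
1337^2 = 1787569 ≡ 1320
1337^4 ≡ 1320^2 = 1742400 ≡ 230
1337^8 ≡ 230^2 = 52900 ≡ 425
1337^16 ≡ 425^2 = 180625 ≡ 111
1337^32 ≡ 111^2 = 12321 ≡ 1826
1337^64 ≡ 1826^2 = 3334276 ≡ 1064
1337^128 ≡ 1064^2 = 1132096 ≡ 735
1337^256 ≡ 735^2 = 540225 ≡ 782
1337^512 ≡ 782^2 = 611524 ≡ 715
1337^1024 ≡ 715^2 = 511225 ≡ 1168
1337^2048 ≡ 1168^2 = 1364224 ≡ 1973
2060 = 2048 + 8 + 4, so 1337^2060 ≡ 1973·425·230 ≡ 432 (mod 2099)
1845·432 = 797040 ≡ 1519 (mod 2099)
2023 ≠ 1519, so verification fails.

invalid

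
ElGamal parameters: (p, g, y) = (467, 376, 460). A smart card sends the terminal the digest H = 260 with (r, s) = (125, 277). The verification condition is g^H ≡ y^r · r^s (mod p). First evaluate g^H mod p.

376^2 = 141376 ≡ 342
376^4 ≡ 342^2 = 116964 ≡ 214
376^8 ≡ 214^2 = 45796 ≡ 30
376^16 ≡ 30^2 = 900 ≡ 433
376^32 ≡ 433^2 = 187489 ≡ 222
376^64 ≡ 222^2 = 49284 ≡ 249
376^128 ≡ 249^2 = 62001 ≡ 357
376^256 ≡ 357^2 = 127449 ≡ 425
260 = 256 + 4, so 376^260 ≡ 425·214 ≡ 352 (mod 467)

352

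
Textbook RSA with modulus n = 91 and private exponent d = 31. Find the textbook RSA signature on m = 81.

81

m^2 ≡ 81^2 = 6561 ≡ 9
m^4 ≡ 9^2 = 81
m^8 ≡ 81^2 = 6561 ≡ 9
m^16 ≡ 9^2 = 81
31 = 16 + 8 + 4 + 2 + 1, so m^31 ≡ 81·9·81·9·81 ≡ 81 (mod 91)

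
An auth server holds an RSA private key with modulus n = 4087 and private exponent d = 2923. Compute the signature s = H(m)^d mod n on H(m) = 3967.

2300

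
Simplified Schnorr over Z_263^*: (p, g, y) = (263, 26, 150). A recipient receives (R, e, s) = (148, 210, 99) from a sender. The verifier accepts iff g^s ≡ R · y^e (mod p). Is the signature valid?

invalid

g^s mod p:
Squares mod 263: 26^1≡26, 26^2≡150, 26^4≡145, 26^8≡248, 26^16≡225, 26^32≡129, 26^64≡72
99 = 64 + 32 + 2 + 1, so 26^99 ≡ 72·129·150·26 ≡ 210 (mod 263)
R · y^e mod p:
Squares mod 263: 150^1≡150, 150^2≡145, 150^4≡248, 150^8≡225, 150^16≡129, 150^32≡72, 150^64≡187, 150^128≡253
210 = 128 + 64 + 16 + 2, so 150^210 ≡ 253·187·129·145 ≡ 124 (mod 263)
148·124 = 18352 ≡ 205 (mod 263)
210 ≠ 205; the check fails.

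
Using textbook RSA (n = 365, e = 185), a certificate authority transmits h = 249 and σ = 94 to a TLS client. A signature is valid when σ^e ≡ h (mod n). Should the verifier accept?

accept

σ^2 ≡ 94^2 = 8836 ≡ 76
σ^4 ≡ 76^2 = 5776 ≡ 301
σ^8 ≡ 301^2 = 90601 ≡ 81
σ^16 ≡ 81^2 = 6561 ≡ 356
σ^32 ≡ 356^2 = 126736 ≡ 81
σ^64 ≡ 81^2 = 6561 ≡ 356
σ^128 ≡ 356^2 = 126736 ≡ 81
185 = 128 + 32 + 16 + 8 + 1, so σ^185 ≡ 81·81·356·81·94 ≡ 249 (mod 365)
249 = h, so the signature checks out.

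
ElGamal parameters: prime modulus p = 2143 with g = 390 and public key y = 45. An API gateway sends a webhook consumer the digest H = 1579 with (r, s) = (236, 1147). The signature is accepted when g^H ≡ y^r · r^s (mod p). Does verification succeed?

Left side g^H mod p:
390^2 = 152100 ≡ 2090
390^4 ≡ 2090^2 = 4368100 ≡ 666
390^8 ≡ 666^2 = 443556 ≡ 2098
390^16 ≡ 2098^2 = 4401604 ≡ 2025
390^32 ≡ 2025^2 = 4100625 ≡ 1066
390^64 ≡ 1066^2 = 1136356 ≡ 566
390^128 ≡ 566^2 = 320356 ≡ 1049
390^256 ≡ 1049^2 = 1100401 ≡ 1042
390^512 ≡ 1042^2 = 1085764 ≡ 1406
390^1024 ≡ 1406^2 = 1976836 ≡ 990
1579 = 1024 + 512 + 32 + 8 + 2 + 1, so 390^1579 ≡ 990·1406·1066·2098·2090·390 ≡ 236 (mod 2143)
Right side y^r · r^s mod p:
45^2 = 2025
45^4 ≡ 2025^2 = 4100625 ≡ 1066
45^8 ≡ 1066^2 = 1136356 ≡ 566
45^16 ≡ 566^2 = 320356 ≡ 1049
45^32 ≡ 1049^2 = 1100401 ≡ 1042
45^64 ≡ 1042^2 = 1085764 ≡ 1406
45^128 ≡ 1406^2 = 1976836 ≡ 990
236 = 128 + 64 + 32 + 8 + 4, so 45^236 ≡ 990·1406·1042·566·1066 ≡ 1491 (mod 2143)
236^2 = 55696 ≡ 2121
236^4 ≡ 2121^2 = 4498641 ≡ 484
236^8 ≡ 484^2 = 234256 ≡ 669
236^16 ≡ 669^2 = 447561 ≡ 1817
236^32 ≡ 1817^2 = 3301489 ≡ 1269
236^64 ≡ 1269^2 = 1610361 ≡ 968
236^128 ≡ 968^2 = 937024 ≡ 533
236^256 ≡ 533^2 = 284089 ≡ 1213
236^512 ≡ 1213^2 = 1471369 ≡ 1271
236^1024 ≡ 1271^2 = 1615441 ≡ 1762
1147 = 1024 + 64 + 32 + 16 + 8 + 2 + 1, so 236^1147 ≡ 1762·968·1269·1817·669·2121·236 ≡ 652 (mod 2143)
1491·652 = 972132 ≡ 1353 (mod 2143)
236 ≠ 1353, so verification fails.

fails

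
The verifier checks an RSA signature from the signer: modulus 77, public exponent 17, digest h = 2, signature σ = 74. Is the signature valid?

valid

Squares mod 77: σ^1≡74, σ^2≡9, σ^4≡4, σ^8≡16, σ^16≡25
17 = 16 + 1, so σ^17 ≡ 25·74 ≡ 2 (mod 77)
2 = h, so the signature checks out.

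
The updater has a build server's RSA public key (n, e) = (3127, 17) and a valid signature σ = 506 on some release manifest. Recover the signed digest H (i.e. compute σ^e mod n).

1064

Squares mod 3127: σ^1≡506, σ^2≡2749, σ^4≡2169, σ^8≡1553, σ^16≡892
17 = 16 + 1, so σ^17 ≡ 892·506 ≡ 1064 (mod 3127)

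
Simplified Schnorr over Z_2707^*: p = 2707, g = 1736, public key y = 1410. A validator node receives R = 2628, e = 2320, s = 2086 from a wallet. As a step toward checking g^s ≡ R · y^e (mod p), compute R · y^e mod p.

401

Squares mod 2707: 1410^1≡1410, 1410^2≡1162, 1410^4≡2158, 1410^8≡924, 1410^16≡1071, 1410^32≡1980, 1410^64≡664, 1410^128≡2362, 1410^256≡2624, 1410^512≡1475, 1410^1024≡1904, 1410^2048≡543
2320 = 2048 + 256 + 16, so 1410^2320 ≡ 543·2624·1071 ≡ 2325 (mod 2707)
R · y^e ≡ 2628·2325 = 6110100 ≡ 401 (mod 2707)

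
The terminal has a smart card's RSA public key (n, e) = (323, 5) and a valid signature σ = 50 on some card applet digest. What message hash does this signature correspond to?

Squares mod 323: σ^1≡50, σ^2≡239, σ^4≡273
5 = 4 + 1, so σ^5 ≡ 273·50 ≡ 84 (mod 323)

84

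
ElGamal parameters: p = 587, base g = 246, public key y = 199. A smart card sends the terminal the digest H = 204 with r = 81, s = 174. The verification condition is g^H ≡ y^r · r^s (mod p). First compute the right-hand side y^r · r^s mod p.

289

199^81 mod 587 = 152
81^174 mod 587 = 83
y^r · r^s ≡ 152·83 = 12616 ≡ 289 (mod 587)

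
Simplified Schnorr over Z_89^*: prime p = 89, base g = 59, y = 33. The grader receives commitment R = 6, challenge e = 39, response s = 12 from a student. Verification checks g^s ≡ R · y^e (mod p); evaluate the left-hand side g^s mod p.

59^2 = 3481 ≡ 10
59^4 ≡ 10^2 = 100 ≡ 11
59^8 ≡ 11^2 = 121 ≡ 32
12 = 8 + 4, so 59^12 ≡ 32·11 ≡ 85 (mod 89)

85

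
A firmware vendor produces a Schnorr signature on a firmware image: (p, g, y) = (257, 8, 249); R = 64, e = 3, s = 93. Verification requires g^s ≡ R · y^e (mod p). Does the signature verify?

g^s mod p:
8^2 = 64
8^4 ≡ 64^2 = 4096 ≡ 241
8^8 ≡ 241^2 = 58081 ≡ 256
8^16 ≡ 256^2 = 65536 ≡ 1
8^32 ≡ 1^2 = 1
8^64 ≡ 1^2 = 1
93 = 64 + 16 + 8 + 4 + 1, so 8^93 ≡ 1·1·256·241·8 ≡ 128 (mod 257)
R · y^e mod p:
249^2 = 62001 ≡ 64
3 = 2 + 1, so 249^3 ≡ 64·249 ≡ 2 (mod 257)
64·2 = 128 ≡ 128 (mod 257)
128 ≡ 128 (mod 257); signature holds.

verifies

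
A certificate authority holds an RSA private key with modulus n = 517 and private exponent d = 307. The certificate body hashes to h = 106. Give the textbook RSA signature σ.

457

h^2 ≡ 106^2 = 11236 ≡ 379
h^4 ≡ 379^2 = 143641 ≡ 432
h^8 ≡ 432^2 = 186624 ≡ 504
h^16 ≡ 504^2 = 254016 ≡ 169
h^32 ≡ 169^2 = 28561 ≡ 126
h^64 ≡ 126^2 = 15876 ≡ 366
h^128 ≡ 366^2 = 133956 ≡ 53
h^256 ≡ 53^2 = 2809 ≡ 224
307 = 256 + 32 + 16 + 2 + 1, so h^307 ≡ 224·126·169·379·106 ≡ 457 (mod 517)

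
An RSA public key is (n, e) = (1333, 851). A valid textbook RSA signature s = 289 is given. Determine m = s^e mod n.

1135

s^851 mod 1333 = 1135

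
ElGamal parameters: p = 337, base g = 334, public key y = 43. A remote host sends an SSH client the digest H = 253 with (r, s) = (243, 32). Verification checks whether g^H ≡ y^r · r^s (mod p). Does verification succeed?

passes

Left side g^H mod p:
334^2 = 111556 ≡ 9
334^4 ≡ 9^2 = 81
334^8 ≡ 81^2 = 6561 ≡ 158
334^16 ≡ 158^2 = 24964 ≡ 26
334^32 ≡ 26^2 = 676 ≡ 2
334^64 ≡ 2^2 = 4
334^128 ≡ 4^2 = 16
253 = 128 + 64 + 32 + 16 + 8 + 4 + 1, so 334^253 ≡ 16·4·2·26·158·81·334 ≡ 3 (mod 337)
Right side y^r · r^s mod p:
43^2 = 1849 ≡ 164
43^4 ≡ 164^2 = 26896 ≡ 273
43^8 ≡ 273^2 = 74529 ≡ 52
43^16 ≡ 52^2 = 2704 ≡ 8
43^32 ≡ 8^2 = 64
43^64 ≡ 64^2 = 4096 ≡ 52
43^128 ≡ 52^2 = 2704 ≡ 8
243 = 128 + 64 + 32 + 16 + 2 + 1, so 43^243 ≡ 8·52·64·8·164·43 ≡ 137 (mod 337)
243^2 = 59049 ≡ 74
243^4 ≡ 74^2 = 5476 ≡ 84
243^8 ≡ 84^2 = 7056 ≡ 316
243^16 ≡ 316^2 = 99856 ≡ 104
243^32 ≡ 104^2 = 10816 ≡ 32
137·32 = 4384 ≡ 3 (mod 337)
3 ≡ 3 (mod 337), so the signature is genuine.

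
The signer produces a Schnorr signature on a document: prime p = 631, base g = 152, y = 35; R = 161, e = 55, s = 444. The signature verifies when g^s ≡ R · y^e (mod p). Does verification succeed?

g^s mod p:
152^2 = 23104 ≡ 388
152^4 ≡ 388^2 = 150544 ≡ 366
152^8 ≡ 366^2 = 133956 ≡ 184
152^16 ≡ 184^2 = 33856 ≡ 413
152^32 ≡ 413^2 = 170569 ≡ 199
152^64 ≡ 199^2 = 39601 ≡ 479
152^128 ≡ 479^2 = 229441 ≡ 388
152^256 ≡ 388^2 = 150544 ≡ 366
444 = 256 + 128 + 32 + 16 + 8 + 4, so 152^444 ≡ 366·388·199·413·184·366 ≡ 338 (mod 631)
R · y^e mod p:
35^2 = 1225 ≡ 594
35^4 ≡ 594^2 = 352836 ≡ 107
35^8 ≡ 107^2 = 11449 ≡ 91
35^16 ≡ 91^2 = 8281 ≡ 78
35^32 ≡ 78^2 = 6084 ≡ 405
55 = 32 + 16 + 4 + 2 + 1, so 35^55 ≡ 405·78·107·594·35 ≡ 104 (mod 631)
161·104 = 16744 ≡ 338 (mod 631)
338 ≡ 338 (mod 631); signature holds.

passes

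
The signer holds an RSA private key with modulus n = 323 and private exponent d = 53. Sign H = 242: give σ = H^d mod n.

72

H^2 ≡ 242^2 = 58564 ≡ 101
H^4 ≡ 101^2 = 10201 ≡ 188
H^8 ≡ 188^2 = 35344 ≡ 137
H^16 ≡ 137^2 = 18769 ≡ 35
H^32 ≡ 35^2 = 1225 ≡ 256
53 = 32 + 16 + 4 + 1, so H^53 ≡ 256·35·188·242 ≡ 72 (mod 323)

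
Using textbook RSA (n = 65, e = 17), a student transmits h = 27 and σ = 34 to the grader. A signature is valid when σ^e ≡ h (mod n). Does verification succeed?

σ^2 ≡ 34^2 = 1156 ≡ 51
σ^4 ≡ 51^2 = 2601 ≡ 1
σ^8 ≡ 1^2 = 1
σ^16 ≡ 1^2 = 1
17 = 16 + 1, so σ^17 ≡ 1·34 ≡ 34 (mod 65)
34 ≠ 27, so verification fails.

fails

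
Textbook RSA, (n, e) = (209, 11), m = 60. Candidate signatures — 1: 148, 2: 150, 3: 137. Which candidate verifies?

1

Candidate 1: Squares mod 209: 148^1≡148, 148^2≡168, 148^4≡9, 148^8≡81; 11 = 8 + 2 + 1, so 148^11 ≡ 81·168·148 ≡ 60 (mod 209)
  → matches m = 60
Candidate 2: Squares mod 209: 150^1≡150, 150^2≡137, 150^4≡168, 150^8≡9; 11 = 8 + 2 + 1, so 150^11 ≡ 9·137·150 ≡ 194 (mod 209)
Candidate 3: Squares mod 209: 137^1≡137, 137^2≡168, 137^4≡9, 137^8≡81; 11 = 8 + 2 + 1, so 137^11 ≡ 81·168·137 ≡ 16 (mod 209)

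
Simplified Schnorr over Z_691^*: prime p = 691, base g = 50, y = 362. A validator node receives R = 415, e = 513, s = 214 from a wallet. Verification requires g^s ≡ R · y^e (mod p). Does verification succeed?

fails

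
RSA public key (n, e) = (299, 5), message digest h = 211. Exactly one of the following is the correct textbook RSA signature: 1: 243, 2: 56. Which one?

Candidate 1: Squares mod 299: 243^1≡243, 243^2≡146, 243^4≡87; 5 = 4 + 1, so 243^5 ≡ 87·243 ≡ 211 (mod 299)
  → matches h = 211
Candidate 2: Squares mod 299: 56^1≡56, 56^2≡146, 56^4≡87; 5 = 4 + 1, so 56^5 ≡ 87·56 ≡ 88 (mod 299)

1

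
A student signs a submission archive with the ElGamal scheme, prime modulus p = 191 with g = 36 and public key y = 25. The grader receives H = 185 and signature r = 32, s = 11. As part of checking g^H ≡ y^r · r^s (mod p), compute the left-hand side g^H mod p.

154

36^2 = 1296 ≡ 150
36^4 ≡ 150^2 = 22500 ≡ 153
36^8 ≡ 153^2 = 23409 ≡ 107
36^16 ≡ 107^2 = 11449 ≡ 180
36^32 ≡ 180^2 = 32400 ≡ 121
36^64 ≡ 121^2 = 14641 ≡ 125
36^128 ≡ 125^2 = 15625 ≡ 154
185 = 128 + 32 + 16 + 8 + 1, so 36^185 ≡ 154·121·180·107·36 ≡ 154 (mod 191)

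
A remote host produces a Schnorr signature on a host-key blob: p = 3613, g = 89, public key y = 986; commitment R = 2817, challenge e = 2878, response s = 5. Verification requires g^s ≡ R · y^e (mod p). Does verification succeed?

fails

g^s mod p:
89^2 = 7921 ≡ 695
89^4 ≡ 695^2 = 483025 ≡ 2496
5 = 4 + 1, so 89^5 ≡ 2496·89 ≡ 1751 (mod 3613)
R · y^e mod p:
986^2 = 972196 ≡ 299
986^4 ≡ 299^2 = 89401 ≡ 2689
986^8 ≡ 2689^2 = 7230721 ≡ 1108
986^16 ≡ 1108^2 = 1227664 ≡ 2857
986^32 ≡ 2857^2 = 8162449 ≡ 682
986^64 ≡ 682^2 = 465124 ≡ 2660
986^128 ≡ 2660^2 = 7075600 ≡ 1346
986^256 ≡ 1346^2 = 1811716 ≡ 1603
986^512 ≡ 1603^2 = 2569609 ≡ 766
986^1024 ≡ 766^2 = 586756 ≡ 1450
986^2048 ≡ 1450^2 = 2102500 ≡ 3347
2878 = 2048 + 512 + 256 + 32 + 16 + 8 + 4 + 2, so 986^2878 ≡ 3347·766·1603·682·2857·1108·2689·299 ≡ 786 (mod 3613)
2817·786 = 2214162 ≡ 3006 (mod 3613)
1751 ≠ 3006; the check fails.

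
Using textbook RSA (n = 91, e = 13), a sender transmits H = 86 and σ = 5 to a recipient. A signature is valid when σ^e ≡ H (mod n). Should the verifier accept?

reject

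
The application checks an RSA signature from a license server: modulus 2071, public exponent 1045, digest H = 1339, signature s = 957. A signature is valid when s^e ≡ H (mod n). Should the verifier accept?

Squares mod 2071: s^1≡957, s^2≡467, s^4≡634, s^8≡182, s^16≡2059, s^32≡144, s^64≡26, s^128≡676, s^256≡1356, s^512≡1759, s^1024≡7
1045 = 1024 + 16 + 4 + 1, so s^1045 ≡ 7·2059·634·957 ≡ 1318 (mod 2071)
s^1045 mod 2071 = 1318, but H = 1339.

reject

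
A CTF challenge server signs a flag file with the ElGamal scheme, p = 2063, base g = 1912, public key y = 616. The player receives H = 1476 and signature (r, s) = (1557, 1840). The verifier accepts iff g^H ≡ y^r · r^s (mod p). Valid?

no

Left side g^H mod p:
1912^2 = 3655744 ≡ 108
1912^4 ≡ 108^2 = 11664 ≡ 1349
1912^8 ≡ 1349^2 = 1819801 ≡ 235
1912^16 ≡ 235^2 = 55225 ≡ 1587
1912^32 ≡ 1587^2 = 2518569 ≡ 1709
1912^64 ≡ 1709^2 = 2920681 ≡ 1536
1912^128 ≡ 1536^2 = 2359296 ≡ 1287
1912^256 ≡ 1287^2 = 1656369 ≡ 1843
1912^512 ≡ 1843^2 = 3396649 ≡ 951
1912^1024 ≡ 951^2 = 904401 ≡ 807
1476 = 1024 + 256 + 128 + 64 + 4, so 1912^1476 ≡ 807·1843·1287·1536·1349 ≡ 95 (mod 2063)
Right side y^r · r^s mod p:
616^2 = 379456 ≡ 1927
616^4 ≡ 1927^2 = 3713329 ≡ 1992
616^8 ≡ 1992^2 = 3968064 ≡ 915
616^16 ≡ 915^2 = 837225 ≡ 1710
616^32 ≡ 1710^2 = 2924100 ≡ 829
616^64 ≡ 829^2 = 687241 ≡ 262
616^128 ≡ 262^2 = 68644 ≡ 565
616^256 ≡ 565^2 = 319225 ≡ 1523
616^512 ≡ 1523^2 = 2319529 ≡ 717
616^1024 ≡ 717^2 = 514089 ≡ 402
1557 = 1024 + 512 + 16 + 4 + 1, so 616^1557 ≡ 402·717·1710·1992·616 ≡ 602 (mod 2063)
1557^2 = 2424249 ≡ 224
1557^4 ≡ 224^2 = 50176 ≡ 664
1557^8 ≡ 664^2 = 440896 ≡ 1477
1557^16 ≡ 1477^2 = 2181529 ≡ 938
1557^32 ≡ 938^2 = 879844 ≡ 1006
1557^64 ≡ 1006^2 = 1012036 ≡ 1166
1557^128 ≡ 1166^2 = 1359556 ≡ 39
1557^256 ≡ 39^2 = 1521
1557^512 ≡ 1521^2 = 2313441 ≡ 818
1557^1024 ≡ 818^2 = 669124 ≡ 712
1840 = 1024 + 512 + 256 + 32 + 16, so 1557^1840 ≡ 712·818·1521·1006·938 ≡ 1868 (mod 2063)
602·1868 = 1124536 ≡ 201 (mod 2063)
95 ≠ 201, so verification fails.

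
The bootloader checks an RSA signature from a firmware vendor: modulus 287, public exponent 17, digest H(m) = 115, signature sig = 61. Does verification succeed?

passes

Squares mod 287: sig^1≡61, sig^2≡277, sig^4≡100, sig^8≡242, sig^16≡16
17 = 16 + 1, so sig^17 ≡ 16·61 ≡ 115 (mod 287)
Since 115 equals the digest 115, verification succeeds.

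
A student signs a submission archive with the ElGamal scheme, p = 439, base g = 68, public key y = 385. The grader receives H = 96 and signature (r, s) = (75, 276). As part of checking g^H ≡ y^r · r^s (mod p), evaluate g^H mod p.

9

Squares mod 439: 68^1≡68, 68^2≡234, 68^4≡320, 68^8≡113, 68^16≡38, 68^32≡127, 68^64≡325
96 = 64 + 32, so 68^96 ≡ 325·127 ≡ 9 (mod 439)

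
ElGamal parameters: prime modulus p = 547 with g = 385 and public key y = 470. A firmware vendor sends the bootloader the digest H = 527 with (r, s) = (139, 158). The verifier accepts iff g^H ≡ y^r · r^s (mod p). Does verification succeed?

Left side g^H mod p:
Squares mod 547: 385^1≡385, 385^2≡535, 385^4≡144, 385^8≡497, 385^16≡312, 385^32≡525, 385^64≡484, 385^128≡140, 385^256≡455, 385^512≡259
527 = 512 + 8 + 4 + 2 + 1, so 385^527 ≡ 259·497·144·535·385 ≡ 190 (mod 547)
Right side y^r · r^s mod p:
Squares mod 547: 470^1≡470, 470^2≡459, 470^4≡86, 470^8≡285, 470^16≡269, 470^32≡157, 470^64≡34, 470^128≡62
139 = 128 + 8 + 2 + 1, so 470^139 ≡ 62·285·459·470 ≡ 184 (mod 547)
Squares mod 547: 139^1≡139, 139^2≡176, 139^4≡344, 139^8≡184, 139^16≡489, 139^32≡82, 139^64≡160, 139^128≡438
158 = 128 + 16 + 8 + 4 + 2, so 139^158 ≡ 438·489·184·344·176 ≡ 490 (mod 547)
184·490 = 90160 ≡ 452 (mod 547)
190 ≠ 452, so verification fails.

fails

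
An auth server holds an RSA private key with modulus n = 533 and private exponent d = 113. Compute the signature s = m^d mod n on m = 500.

431

m^2 ≡ 500^2 = 250000 ≡ 23
m^4 ≡ 23^2 = 529
m^8 ≡ 529^2 = 279841 ≡ 16
m^16 ≡ 16^2 = 256
m^32 ≡ 256^2 = 65536 ≡ 510
m^64 ≡ 510^2 = 260100 ≡ 529
113 = 64 + 32 + 16 + 1, so m^113 ≡ 529·510·256·500 ≡ 431 (mod 533)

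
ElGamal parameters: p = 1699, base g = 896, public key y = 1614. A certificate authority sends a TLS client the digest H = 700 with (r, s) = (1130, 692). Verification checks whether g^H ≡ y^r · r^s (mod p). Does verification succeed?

Left side g^H mod p:
896^2 = 802816 ≡ 888
896^4 ≡ 888^2 = 788544 ≡ 208
896^8 ≡ 208^2 = 43264 ≡ 789
896^16 ≡ 789^2 = 622521 ≡ 687
896^32 ≡ 687^2 = 471969 ≡ 1346
896^64 ≡ 1346^2 = 1811716 ≡ 582
896^128 ≡ 582^2 = 338724 ≡ 623
896^256 ≡ 623^2 = 388129 ≡ 757
896^512 ≡ 757^2 = 573049 ≡ 486
700 = 512 + 128 + 32 + 16 + 8 + 4, so 896^700 ≡ 486·623·1346·687·789·208 ≡ 408 (mod 1699)
Right side y^r · r^s mod p:
1614^2 = 2604996 ≡ 429
1614^4 ≡ 429^2 = 184041 ≡ 549
1614^8 ≡ 549^2 = 301401 ≡ 678
1614^16 ≡ 678^2 = 459684 ≡ 954
1614^32 ≡ 954^2 = 910116 ≡ 1151
1614^64 ≡ 1151^2 = 1324801 ≡ 1280
1614^128 ≡ 1280^2 = 1638400 ≡ 564
1614^256 ≡ 564^2 = 318096 ≡ 383
1614^512 ≡ 383^2 = 146689 ≡ 575
1614^1024 ≡ 575^2 = 330625 ≡ 1019
1130 = 1024 + 64 + 32 + 8 + 2, so 1614^1130 ≡ 1019·1280·1151·678·429 ≡ 400 (mod 1699)
1130^2 = 1276900 ≡ 951
1130^4 ≡ 951^2 = 904401 ≡ 533
1130^8 ≡ 533^2 = 284089 ≡ 356
1130^16 ≡ 356^2 = 126736 ≡ 1010
1130^32 ≡ 1010^2 = 1020100 ≡ 700
1130^64 ≡ 700^2 = 490000 ≡ 688
1130^128 ≡ 688^2 = 473344 ≡ 1022
1130^256 ≡ 1022^2 = 1044484 ≡ 1298
1130^512 ≡ 1298^2 = 1684804 ≡ 1095
692 = 512 + 128 + 32 + 16 + 4, so 1130^692 ≡ 1095·1022·700·1010·533 ≡ 35 (mod 1699)
400·35 = 14000 ≡ 408 (mod 1699)
408 ≡ 408 (mod 1699), so the signature is genuine.

passes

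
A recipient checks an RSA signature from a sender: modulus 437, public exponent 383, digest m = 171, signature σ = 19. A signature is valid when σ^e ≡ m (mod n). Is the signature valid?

valid

σ^2 ≡ 19^2 = 361
σ^4 ≡ 361^2 = 130321 ≡ 95
σ^8 ≡ 95^2 = 9025 ≡ 285
σ^16 ≡ 285^2 = 81225 ≡ 380
σ^32 ≡ 380^2 = 144400 ≡ 190
σ^64 ≡ 190^2 = 36100 ≡ 266
σ^128 ≡ 266^2 = 70756 ≡ 399
σ^256 ≡ 399^2 = 159201 ≡ 133
383 = 256 + 64 + 32 + 16 + 8 + 4 + 2 + 1, so σ^383 ≡ 133·266·190·380·285·95·361·19 ≡ 171 (mod 437)
Since 171 equals the digest 171, verification succeeds.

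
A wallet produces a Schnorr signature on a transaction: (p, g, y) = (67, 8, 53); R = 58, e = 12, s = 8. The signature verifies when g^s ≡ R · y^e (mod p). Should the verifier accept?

g^s mod p:
8^2 = 64
8^4 ≡ 64^2 = 4096 ≡ 9
8^8 ≡ 9^2 = 81 ≡ 14
R · y^e mod p:
53^2 = 2809 ≡ 62
53^4 ≡ 62^2 = 3844 ≡ 25
53^8 ≡ 25^2 = 625 ≡ 22
12 = 8 + 4, so 53^12 ≡ 22·25 ≡ 14 (mod 67)
58·14 = 812 ≡ 8 (mod 67)
14 ≠ 8; the check fails.

reject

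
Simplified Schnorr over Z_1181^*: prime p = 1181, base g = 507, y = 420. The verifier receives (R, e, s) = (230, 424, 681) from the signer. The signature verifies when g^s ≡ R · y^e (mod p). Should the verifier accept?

reject

g^s mod p:
Squares mod 1181: 507^1≡507, 507^2≡772, 507^4≡760, 507^8≡91, 507^16≡14, 507^32≡196, 507^64≡624, 507^128≡827, 507^256≡130, 507^512≡366
681 = 512 + 128 + 32 + 8 + 1, so 507^681 ≡ 366·827·196·91·507 ≡ 1130 (mod 1181)
R · y^e mod p:
Squares mod 1181: 420^1≡420, 420^2≡431, 420^4≡344, 420^8≡236, 420^16≡189, 420^32≡291, 420^64≡830, 420^128≡377, 420^256≡409
424 = 256 + 128 + 32 + 8, so 420^424 ≡ 409·377·291·236 ≡ 1095 (mod 1181)
230·1095 = 251850 ≡ 297 (mod 1181)
1130 ≠ 297; the check fails.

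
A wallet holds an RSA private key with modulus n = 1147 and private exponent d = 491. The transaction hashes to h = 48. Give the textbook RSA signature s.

h^2 ≡ 48^2 = 2304 ≡ 10
h^4 ≡ 10^2 = 100
h^8 ≡ 100^2 = 10000 ≡ 824
h^16 ≡ 824^2 = 678976 ≡ 1099
h^32 ≡ 1099^2 = 1207801 ≡ 10
h^64 ≡ 10^2 = 100
h^128 ≡ 100^2 = 10000 ≡ 824
h^256 ≡ 824^2 = 678976 ≡ 1099
491 = 256 + 128 + 64 + 32 + 8 + 2 + 1, so h^491 ≡ 1099·824·100·10·824·10·48 ≡ 952 (mod 1147)

952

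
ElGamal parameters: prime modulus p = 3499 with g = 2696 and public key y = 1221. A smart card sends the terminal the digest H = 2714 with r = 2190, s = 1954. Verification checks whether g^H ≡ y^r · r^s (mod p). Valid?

Left side g^H mod p:
2696^2 = 7268416 ≡ 993
2696^4 ≡ 993^2 = 986049 ≡ 2830
2696^8 ≡ 2830^2 = 8008900 ≡ 3188
2696^16 ≡ 3188^2 = 10163344 ≡ 2248
2696^32 ≡ 2248^2 = 5053504 ≡ 948
2696^64 ≡ 948^2 = 898704 ≡ 2960
2696^128 ≡ 2960^2 = 8761600 ≡ 104
2696^256 ≡ 104^2 = 10816 ≡ 319
2696^512 ≡ 319^2 = 101761 ≡ 290
2696^1024 ≡ 290^2 = 84100 ≡ 124
2696^2048 ≡ 124^2 = 15376 ≡ 1380
2714 = 2048 + 512 + 128 + 16 + 8 + 2, so 2696^2714 ≡ 1380·290·104·2248·3188·993 ≡ 1908 (mod 3499)
Right side y^r · r^s mod p:
1221^2 = 1490841 ≡ 267
1221^4 ≡ 267^2 = 71289 ≡ 1309
1221^8 ≡ 1309^2 = 1713481 ≡ 2470
1221^16 ≡ 2470^2 = 6100900 ≡ 2143
1221^32 ≡ 2143^2 = 4592449 ≡ 1761
1221^64 ≡ 1761^2 = 3101121 ≡ 1007
1221^128 ≡ 1007^2 = 1014049 ≡ 2838
1221^256 ≡ 2838^2 = 8054244 ≡ 3045
1221^512 ≡ 3045^2 = 9272025 ≡ 3174
1221^1024 ≡ 3174^2 = 10074276 ≡ 655
1221^2048 ≡ 655^2 = 429025 ≡ 2147
2190 = 2048 + 128 + 8 + 4 + 2, so 1221^2190 ≡ 2147·2838·2470·1309·267 ≡ 655 (mod 3499)
2190^2 = 4796100 ≡ 2470
2190^4 ≡ 2470^2 = 6100900 ≡ 2143
2190^8 ≡ 2143^2 = 4592449 ≡ 1761
2190^16 ≡ 1761^2 = 3101121 ≡ 1007
2190^32 ≡ 1007^2 = 1014049 ≡ 2838
2190^64 ≡ 2838^2 = 8054244 ≡ 3045
2190^128 ≡ 3045^2 = 9272025 ≡ 3174
2190^256 ≡ 3174^2 = 10074276 ≡ 655
2190^512 ≡ 655^2 = 429025 ≡ 2147
2190^1024 ≡ 2147^2 = 4609609 ≡ 1426
1954 = 1024 + 512 + 256 + 128 + 32 + 2, so 2190^1954 ≡ 1426·2147·655·3174·2838·2470 ≡ 3144 (mod 3499)
655·3144 = 2059320 ≡ 1908 (mod 3499)
1908 ≡ 1908 (mod 3499), so the signature is genuine.

yes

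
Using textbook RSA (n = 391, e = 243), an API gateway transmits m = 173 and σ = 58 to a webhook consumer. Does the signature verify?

σ^2 ≡ 58^2 = 3364 ≡ 236
σ^4 ≡ 236^2 = 55696 ≡ 174
σ^8 ≡ 174^2 = 30276 ≡ 169
σ^16 ≡ 169^2 = 28561 ≡ 18
σ^32 ≡ 18^2 = 324
σ^64 ≡ 324^2 = 104976 ≡ 188
σ^128 ≡ 188^2 = 35344 ≡ 154
243 = 128 + 64 + 32 + 16 + 2 + 1, so σ^243 ≡ 154·188·324·18·236·58 ≡ 173 (mod 391)
σ^243 mod 391 = 173 matches m.

verifies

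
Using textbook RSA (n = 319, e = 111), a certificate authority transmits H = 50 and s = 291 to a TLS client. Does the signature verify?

s^2 ≡ 291^2 = 84681 ≡ 146
s^4 ≡ 146^2 = 21316 ≡ 262
s^8 ≡ 262^2 = 68644 ≡ 59
s^16 ≡ 59^2 = 3481 ≡ 291
s^32 ≡ 291^2 = 84681 ≡ 146
s^64 ≡ 146^2 = 21316 ≡ 262
111 = 64 + 32 + 8 + 4 + 2 + 1, so s^111 ≡ 262·146·59·262·146·291 ≡ 291 (mod 319)
The recovered value 291 does not match the digest 50.

does not verify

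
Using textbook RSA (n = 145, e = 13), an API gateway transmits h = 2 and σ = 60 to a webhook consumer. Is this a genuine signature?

σ^2 ≡ 60^2 = 3600 ≡ 120
σ^4 ≡ 120^2 = 14400 ≡ 45
σ^8 ≡ 45^2 = 2025 ≡ 140
13 = 8 + 4 + 1, so σ^13 ≡ 140·45·60 ≡ 130 (mod 145)
σ^13 mod 145 = 130, but h = 2.

forged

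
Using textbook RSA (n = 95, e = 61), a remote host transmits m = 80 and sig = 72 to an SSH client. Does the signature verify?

Squares mod 95: sig^1≡72, sig^2≡54, sig^4≡66, sig^8≡81, sig^16≡6, sig^32≡36
61 = 32 + 16 + 8 + 4 + 1, so sig^61 ≡ 36·6·81·66·72 ≡ 32 (mod 95)
32 ≠ 80, so verification fails.

does not verify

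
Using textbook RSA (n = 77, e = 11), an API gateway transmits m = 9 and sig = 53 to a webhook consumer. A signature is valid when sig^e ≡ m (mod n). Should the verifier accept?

accept

Squares mod 77: sig^1≡53, sig^2≡37, sig^4≡60, sig^8≡58
11 = 8 + 2 + 1, so sig^11 ≡ 58·37·53 ≡ 9 (mod 77)
9 = m, so the signature checks out.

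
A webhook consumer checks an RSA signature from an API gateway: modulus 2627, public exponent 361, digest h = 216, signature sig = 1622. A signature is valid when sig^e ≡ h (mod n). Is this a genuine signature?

genuine

sig^2 ≡ 1622^2 = 2630884 ≡ 1257
sig^4 ≡ 1257^2 = 1580049 ≡ 1222
sig^8 ≡ 1222^2 = 1493284 ≡ 1148
sig^16 ≡ 1148^2 = 1317904 ≡ 1777
sig^32 ≡ 1777^2 = 3157729 ≡ 75
sig^64 ≡ 75^2 = 5625 ≡ 371
sig^128 ≡ 371^2 = 137641 ≡ 1037
sig^256 ≡ 1037^2 = 1075369 ≡ 926
361 = 256 + 64 + 32 + 8 + 1, so sig^361 ≡ 926·371·75·1148·1622 ≡ 216 (mod 2627)
sig^361 mod 2627 = 216 matches h.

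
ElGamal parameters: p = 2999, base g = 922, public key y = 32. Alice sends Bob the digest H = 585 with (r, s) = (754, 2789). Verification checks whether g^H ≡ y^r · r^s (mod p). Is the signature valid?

Left side g^H mod p:
922^2 = 850084 ≡ 1367
922^4 ≡ 1367^2 = 1868689 ≡ 312
922^8 ≡ 312^2 = 97344 ≡ 1376
922^16 ≡ 1376^2 = 1893376 ≡ 1007
922^32 ≡ 1007^2 = 1014049 ≡ 387
922^64 ≡ 387^2 = 149769 ≡ 2818
922^128 ≡ 2818^2 = 7941124 ≡ 2771
922^256 ≡ 2771^2 = 7678441 ≡ 1001
922^512 ≡ 1001^2 = 1002001 ≡ 335
585 = 512 + 64 + 8 + 1, so 922^585 ≡ 335·2818·1376·922 ≡ 754 (mod 2999)
Right side y^r · r^s mod p:
32^2 = 1024
32^4 ≡ 1024^2 = 1048576 ≡ 1925
32^8 ≡ 1925^2 = 3705625 ≡ 1860
32^16 ≡ 1860^2 = 3459600 ≡ 1753
32^32 ≡ 1753^2 = 3073009 ≡ 2033
32^64 ≡ 2033^2 = 4133089 ≡ 467
32^128 ≡ 467^2 = 218089 ≡ 2161
32^256 ≡ 2161^2 = 4669921 ≡ 478
32^512 ≡ 478^2 = 228484 ≡ 560
754 = 512 + 128 + 64 + 32 + 16 + 2, so 32^754 ≡ 560·2161·467·2033·1753·1024 ≡ 2781 (mod 2999)
754^2 = 568516 ≡ 1705
754^4 ≡ 1705^2 = 2907025 ≡ 994
754^8 ≡ 994^2 = 988036 ≡ 1365
754^16 ≡ 1365^2 = 1863225 ≡ 846
754^32 ≡ 846^2 = 715716 ≡ 1954
754^64 ≡ 1954^2 = 3818116 ≡ 389
754^128 ≡ 389^2 = 151321 ≡ 1371
754^256 ≡ 1371^2 = 1879641 ≡ 2267
754^512 ≡ 2267^2 = 5139289 ≡ 2002
754^1024 ≡ 2002^2 = 4008004 ≡ 1340
754^2048 ≡ 1340^2 = 1795600 ≡ 2198
2789 = 2048 + 512 + 128 + 64 + 32 + 4 + 1, so 754^2789 ≡ 2198·2002·1371·389·1954·994·754 ≡ 2913 (mod 2999)
2781·2913 = 8101053 ≡ 754 (mod 2999)
754 ≡ 754 (mod 2999), so the signature is genuine.

valid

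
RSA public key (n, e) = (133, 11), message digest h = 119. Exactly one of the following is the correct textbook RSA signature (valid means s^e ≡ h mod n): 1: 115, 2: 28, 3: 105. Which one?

Candidate 1: Squares mod 133: 115^1≡115, 115^2≡58, 115^4≡39, 115^8≡58; 11 = 8 + 2 + 1, so 115^11 ≡ 58·58·115 ≡ 96 (mod 133)
Candidate 2: Squares mod 133: 28^1≡28, 28^2≡119, 28^4≡63, 28^8≡112; 11 = 8 + 2 + 1, so 28^11 ≡ 112·119·28 ≡ 119 (mod 133)
  → matches h = 119
Candidate 3: Squares mod 133: 105^1≡105, 105^2≡119, 105^4≡63, 105^8≡112; 11 = 8 + 2 + 1, so 105^11 ≡ 112·119·105 ≡ 14 (mod 133)

2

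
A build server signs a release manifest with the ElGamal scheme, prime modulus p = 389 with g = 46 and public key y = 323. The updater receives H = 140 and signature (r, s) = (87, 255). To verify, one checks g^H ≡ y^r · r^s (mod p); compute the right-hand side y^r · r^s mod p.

Squares mod 389: 323^1≡323, 323^2≡77, 323^4≡94, 323^8≡278, 323^16≡262, 323^32≡180, 323^64≡113
87 = 64 + 16 + 4 + 2 + 1, so 323^87 ≡ 113·262·94·77·323 ≡ 106 (mod 389)
Squares mod 389: 87^1≡87, 87^2≡178, 87^4≡175, 87^8≡283, 87^16≡344, 87^32≡80, 87^64≡176, 87^128≡245
255 = 128 + 64 + 32 + 16 + 8 + 4 + 2 + 1, so 87^255 ≡ 245·176·80·344·283·175·178·87 ≡ 292 (mod 389)
y^r · r^s ≡ 106·292 = 30952 ≡ 221 (mod 389)

221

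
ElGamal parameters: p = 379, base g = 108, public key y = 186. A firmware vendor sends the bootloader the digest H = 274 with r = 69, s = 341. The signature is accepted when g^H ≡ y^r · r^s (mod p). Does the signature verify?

does not verify

Left side g^H mod p:
108^274 mod 379 = 24
Right side y^r · r^s mod p:
186^69 mod 379 = 199
69^341 mod 379 = 182
199·182 = 36218 ≡ 213 (mod 379)
24 ≠ 213, so verification fails.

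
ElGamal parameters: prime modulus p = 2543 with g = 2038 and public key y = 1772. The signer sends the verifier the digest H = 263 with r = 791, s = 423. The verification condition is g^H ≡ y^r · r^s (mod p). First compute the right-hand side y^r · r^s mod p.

231

1772^2 = 3139984 ≡ 1922
1772^4 ≡ 1922^2 = 3694084 ≡ 1648
1772^8 ≡ 1648^2 = 2715904 ≡ 2523
1772^16 ≡ 2523^2 = 6365529 ≡ 400
1772^32 ≡ 400^2 = 160000 ≡ 2334
1772^64 ≡ 2334^2 = 5447556 ≡ 450
1772^128 ≡ 450^2 = 202500 ≡ 1603
1772^256 ≡ 1603^2 = 2569609 ≡ 1179
1772^512 ≡ 1179^2 = 1390041 ≡ 1563
791 = 512 + 256 + 16 + 4 + 2 + 1, so 1772^791 ≡ 1563·1179·400·1648·1922·1772 ≡ 719 (mod 2543)
791^2 = 625681 ≡ 103
791^4 ≡ 103^2 = 10609 ≡ 437
791^8 ≡ 437^2 = 190969 ≡ 244
791^16 ≡ 244^2 = 59536 ≡ 1047
791^32 ≡ 1047^2 = 1096209 ≡ 176
791^64 ≡ 176^2 = 30976 ≡ 460
791^128 ≡ 460^2 = 211600 ≡ 531
791^256 ≡ 531^2 = 281961 ≡ 2231
423 = 256 + 128 + 32 + 4 + 2 + 1, so 791^423 ≡ 2231·531·176·437·103·791 ≡ 1217 (mod 2543)
y^r · r^s ≡ 719·1217 = 875023 ≡ 231 (mod 2543)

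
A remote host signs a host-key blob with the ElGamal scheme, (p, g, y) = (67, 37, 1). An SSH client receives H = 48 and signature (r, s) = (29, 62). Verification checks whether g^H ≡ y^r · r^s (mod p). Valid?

Left side g^H mod p:
37^2 = 1369 ≡ 29
37^4 ≡ 29^2 = 841 ≡ 37
37^8 ≡ 37^2 = 1369 ≡ 29
37^16 ≡ 29^2 = 841 ≡ 37
37^32 ≡ 37^2 = 1369 ≡ 29
48 = 32 + 16, so 37^48 ≡ 29·37 ≡ 1 (mod 67)
Right side y^r · r^s mod p:
1^2 = 1
1^4 ≡ 1^2 = 1
1^8 ≡ 1^2 = 1
1^16 ≡ 1^2 = 1
29 = 16 + 8 + 4 + 1, so 1^29 ≡ 1·1·1·1 ≡ 1 (mod 67)
29^2 = 841 ≡ 37
29^4 ≡ 37^2 = 1369 ≡ 29
29^8 ≡ 29^2 = 841 ≡ 37
29^16 ≡ 37^2 = 1369 ≡ 29
29^32 ≡ 29^2 = 841 ≡ 37
62 = 32 + 16 + 8 + 4 + 2, so 29^62 ≡ 37·29·37·29·37 ≡ 37 (mod 67)
1·37 = 37 ≡ 37 (mod 67)
1 ≠ 37, so verification fails.

no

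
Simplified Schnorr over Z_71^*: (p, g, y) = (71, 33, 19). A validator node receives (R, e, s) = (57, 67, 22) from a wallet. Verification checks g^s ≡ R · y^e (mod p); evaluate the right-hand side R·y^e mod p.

19^2 = 361 ≡ 6
19^4 ≡ 6^2 = 36
19^8 ≡ 36^2 = 1296 ≡ 18
19^16 ≡ 18^2 = 324 ≡ 40
19^32 ≡ 40^2 = 1600 ≡ 38
19^64 ≡ 38^2 = 1444 ≡ 24
67 = 64 + 2 + 1, so 19^67 ≡ 24·6·19 ≡ 38 (mod 71)
R · y^e ≡ 57·38 = 2166 ≡ 36 (mod 71)

36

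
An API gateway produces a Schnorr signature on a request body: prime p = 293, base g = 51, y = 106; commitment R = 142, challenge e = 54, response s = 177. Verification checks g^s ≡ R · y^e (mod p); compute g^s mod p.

165

51^177 mod 293 = 165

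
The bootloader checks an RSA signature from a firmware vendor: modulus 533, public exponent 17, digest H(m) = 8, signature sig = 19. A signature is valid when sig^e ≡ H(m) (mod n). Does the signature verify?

sig^2 ≡ 19^2 = 361
sig^4 ≡ 361^2 = 130321 ≡ 269
sig^8 ≡ 269^2 = 72361 ≡ 406
sig^16 ≡ 406^2 = 164836 ≡ 139
17 = 16 + 1, so sig^17 ≡ 139·19 ≡ 509 (mod 533)
sig^17 mod 533 = 509, but H(m) = 8.

does not verify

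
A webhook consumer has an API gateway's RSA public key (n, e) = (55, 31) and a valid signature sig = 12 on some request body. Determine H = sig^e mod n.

23

sig^2 ≡ 12^2 = 144 ≡ 34
sig^4 ≡ 34^2 = 1156 ≡ 1
sig^8 ≡ 1^2 = 1
sig^16 ≡ 1^2 = 1
31 = 16 + 8 + 4 + 2 + 1, so sig^31 ≡ 1·1·1·34·12 ≡ 23 (mod 55)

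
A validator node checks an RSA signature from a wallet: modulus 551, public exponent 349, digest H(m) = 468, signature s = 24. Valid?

no

s^2 ≡ 24^2 = 576 ≡ 25
s^4 ≡ 25^2 = 625 ≡ 74
s^8 ≡ 74^2 = 5476 ≡ 517
s^16 ≡ 517^2 = 267289 ≡ 54
s^32 ≡ 54^2 = 2916 ≡ 161
s^64 ≡ 161^2 = 25921 ≡ 24
s^128 ≡ 24^2 = 576 ≡ 25
s^256 ≡ 25^2 = 625 ≡ 74
349 = 256 + 64 + 16 + 8 + 4 + 1, so s^349 ≡ 74·24·54·517·74·24 ≡ 168 (mod 551)
168 ≠ 468, so verification fails.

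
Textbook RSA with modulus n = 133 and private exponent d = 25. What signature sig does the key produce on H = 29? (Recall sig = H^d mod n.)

15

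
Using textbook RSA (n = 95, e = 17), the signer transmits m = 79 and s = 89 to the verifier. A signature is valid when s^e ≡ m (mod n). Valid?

s^2 ≡ 89^2 = 7921 ≡ 36
s^4 ≡ 36^2 = 1296 ≡ 61
s^8 ≡ 61^2 = 3721 ≡ 16
s^16 ≡ 16^2 = 256 ≡ 66
17 = 16 + 1, so s^17 ≡ 66·89 ≡ 79 (mod 95)
79 = m, so the signature checks out.

yes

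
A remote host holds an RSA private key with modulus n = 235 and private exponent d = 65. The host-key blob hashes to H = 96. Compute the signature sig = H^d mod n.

H^65 mod 235 = 191

191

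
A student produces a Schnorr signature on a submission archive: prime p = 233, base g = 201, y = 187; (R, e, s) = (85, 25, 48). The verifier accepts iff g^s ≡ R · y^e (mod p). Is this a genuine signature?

g^s mod p:
201^2 = 40401 ≡ 92
201^4 ≡ 92^2 = 8464 ≡ 76
201^8 ≡ 76^2 = 5776 ≡ 184
201^16 ≡ 184^2 = 33856 ≡ 71
201^32 ≡ 71^2 = 5041 ≡ 148
48 = 32 + 16, so 201^48 ≡ 148·71 ≡ 23 (mod 233)
R · y^e mod p:
187^2 = 34969 ≡ 19
187^4 ≡ 19^2 = 361 ≡ 128
187^8 ≡ 128^2 = 16384 ≡ 74
187^16 ≡ 74^2 = 5476 ≡ 117
25 = 16 + 8 + 1, so 187^25 ≡ 117·74·187 ≡ 162 (mod 233)
85·162 = 13770 ≡ 23 (mod 233)
23 ≡ 23 (mod 233); signature holds.

genuine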